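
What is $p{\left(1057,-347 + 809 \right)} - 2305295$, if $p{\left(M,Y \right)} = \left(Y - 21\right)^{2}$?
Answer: $-2110814$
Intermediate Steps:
$p{\left(M,Y \right)} = \left(-21 + Y\right)^{2}$
$p{\left(1057,-347 + 809 \right)} - 2305295 = \left(-21 + \left(-347 + 809\right)\right)^{2} - 2305295 = \left(-21 + 462\right)^{2} - 2305295 = 441^{2} - 2305295 = 194481 - 2305295 = -2110814$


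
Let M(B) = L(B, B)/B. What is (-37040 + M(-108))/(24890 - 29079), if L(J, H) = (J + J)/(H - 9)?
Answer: 4333682/490113 ≈ 8.8422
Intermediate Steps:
L(J, H) = 2*J/(-9 + H) (L(J, H) = (2*J)/(-9 + H) = 2*J/(-9 + H))
M(B) = 2/(-9 + B) (M(B) = (2*B/(-9 + B))/B = 2/(-9 + B))
(-37040 + M(-108))/(24890 - 29079) = (-37040 + 2/(-9 - 108))/(24890 - 29079) = (-37040 + 2/(-117))/(-4189) = (-37040 + 2*(-1/117))*(-1/4189) = (-37040 - 2/117)*(-1/4189) = -4333682/117*(-1/4189) = 4333682/490113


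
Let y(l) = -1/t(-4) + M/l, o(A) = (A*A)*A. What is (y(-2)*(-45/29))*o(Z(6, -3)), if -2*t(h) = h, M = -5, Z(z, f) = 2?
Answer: -720/29 ≈ -24.828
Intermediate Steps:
o(A) = A³ (o(A) = A²*A = A³)
t(h) = -h/2
y(l) = -½ - 5/l (y(l) = -1/((-½*(-4))) - 5/l = -1/2 - 5/l = -1*½ - 5/l = -½ - 5/l)
(y(-2)*(-45/29))*o(Z(6, -3)) = (((½)*(-10 - 1*(-2))/(-2))*(-45/29))*2³ = (((½)*(-½)*(-10 + 2))*(-45*1/29))*8 = (((½)*(-½)*(-8))*(-45/29))*8 = (2*(-45/29))*8 = -90/29*8 = -720/29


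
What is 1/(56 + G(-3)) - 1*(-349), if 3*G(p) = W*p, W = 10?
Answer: 16055/46 ≈ 349.02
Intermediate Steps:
G(p) = 10*p/3 (G(p) = (10*p)/3 = 10*p/3)
1/(56 + G(-3)) - 1*(-349) = 1/(56 + (10/3)*(-3)) - 1*(-349) = 1/(56 - 10) + 349 = 1/46 + 349 = 16055/46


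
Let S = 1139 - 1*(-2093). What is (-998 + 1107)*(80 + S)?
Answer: 361008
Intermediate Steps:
S = 3232 (S = 1139 + 2093 = 3232)
(-998 + 1107)*(80 + S) = (-998 + 1107)*(80 + 3232) = 109*3312 = 361008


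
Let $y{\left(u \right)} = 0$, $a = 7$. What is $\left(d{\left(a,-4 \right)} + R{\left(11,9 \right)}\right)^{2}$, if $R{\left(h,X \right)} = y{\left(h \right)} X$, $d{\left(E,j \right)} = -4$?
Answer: $16$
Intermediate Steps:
$R{\left(h,X \right)} = 0$ ($R{\left(h,X \right)} = 0 X = 0$)
$\left(d{\left(a,-4 \right)} + R{\left(11,9 \right)}\right)^{2} = \left(-4 + 0\right)^{2} = \left(-4\right)^{2} = 16$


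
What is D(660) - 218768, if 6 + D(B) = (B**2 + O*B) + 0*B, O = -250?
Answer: 51826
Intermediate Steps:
D(B) = -6 + B**2 - 250*B (D(B) = -6 + ((B**2 - 250*B) + 0*B) = -6 + ((B**2 - 250*B) + 0) = -6 + (B**2 - 250*B) = -6 + B**2 - 250*B)
D(660) - 218768 = (-6 + 660**2 - 250*660) - 218768 = (-6 + 435600 - 165000) - 218768 = 270594 - 218768 = 51826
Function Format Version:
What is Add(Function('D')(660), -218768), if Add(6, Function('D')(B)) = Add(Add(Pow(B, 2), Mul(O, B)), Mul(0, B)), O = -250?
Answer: 51826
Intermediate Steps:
Function('D')(B) = Add(-6, Pow(B, 2), Mul(-250, B)) (Function('D')(B) = Add(-6, Add(Add(Pow(B, 2), Mul(-250, B)), Mul(0, B))) = Add(-6, Add(Add(Pow(B, 2), Mul(-250, B)), 0)) = Add(-6, Add(Pow(B, 2), Mul(-250, B))) = Add(-6, Pow(B, 2), Mul(-250, B)))
Add(Function('D')(660), -218768) = Add(Add(-6, Pow(660, 2), Mul(-250, 660)), -218768) = Add(Add(-6, 435600, -165000), -218768) = Add(270594, -218768) = 51826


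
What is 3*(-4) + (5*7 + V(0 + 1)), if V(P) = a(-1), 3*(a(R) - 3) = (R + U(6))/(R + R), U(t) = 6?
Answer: 151/6 ≈ 25.167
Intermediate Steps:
a(R) = 3 + (6 + R)/(6*R) (a(R) = 3 + ((R + 6)/(R + R))/3 = 3 + ((6 + R)/((2*R)))/3 = 3 + ((6 + R)*(1/(2*R)))/3 = 3 + ((6 + R)/(2*R))/3 = 3 + (6 + R)/(6*R))
V(P) = 13/6 (V(P) = 19/6 + 1/(-1) = 19/6 - 1 = 13/6)
3*(-4) + (5*7 + V(0 + 1)) = 3*(-4) + (5*7 + 13/6) = -12 + (35 + 13/6) = -12 + 223/6 = 151/6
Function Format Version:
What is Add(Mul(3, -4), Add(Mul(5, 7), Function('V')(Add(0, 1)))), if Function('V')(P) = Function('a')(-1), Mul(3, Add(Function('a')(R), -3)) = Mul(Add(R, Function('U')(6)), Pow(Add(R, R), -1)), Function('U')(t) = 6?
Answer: Rational(151, 6) ≈ 25.167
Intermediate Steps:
Function('a')(R) = Add(3, Mul(Rational(1, 6), Pow(R, -1), Add(6, R))) (Function('a')(R) = Add(3, Mul(Rational(1, 3), Mul(Add(R, 6), Pow(Add(R, R), -1)))) = Add(3, Mul(Rational(1, 3), Mul(Add(6, R), Pow(Mul(2, R), -1)))) = Add(3, Mul(Rational(1, 3), Mul(Add(6, R), Mul(Rational(1, 2), Pow(R, -1))))) = Add(3, Mul(Rational(1, 3), Mul(Rational(1, 2), Pow(R, -1), Add(6, R)))) = Add(3, Mul(Rational(1, 6), Pow(R, -1), Add(6, R))))
Function('V')(P) = Rational(13, 6) (Function('V')(P) = Add(Rational(19, 6), Pow(-1, -1)) = Add(Rational(19, 6), -1) = Rational(13, 6))
Add(Mul(3, -4), Add(Mul(5, 7), Function('V')(Add(0, 1)))) = Add(Mul(3, -4), Add(Mul(5, 7), Rational(13, 6))) = Add(-12, Add(35, Rational(13, 6))) = Add(-12, Rational(223, 6)) = Rational(151, 6)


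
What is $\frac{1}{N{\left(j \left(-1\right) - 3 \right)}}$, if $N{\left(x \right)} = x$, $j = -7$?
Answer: $\frac{1}{4} \approx 0.25$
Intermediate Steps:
$\frac{1}{N{\left(j \left(-1\right) - 3 \right)}} = \frac{1}{\left(-7\right) \left(-1\right) - 3} = \frac{1}{7 - 3} = \frac{1}{4}$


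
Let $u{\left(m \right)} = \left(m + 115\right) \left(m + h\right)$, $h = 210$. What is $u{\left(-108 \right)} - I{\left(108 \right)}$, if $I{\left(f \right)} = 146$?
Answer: $568$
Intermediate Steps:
$u{\left(m \right)} = \left(115 + m\right) \left(210 + m\right)$ ($u{\left(m \right)} = \left(m + 115\right) \left(m + 210\right) = \left(115 + m\right) \left(210 + m\right)$)
$u{\left(-108 \right)} - I{\left(108 \right)} = \left(24150 + \left(-108\right)^{2} + 325 \left(-108\right)\right) - 146 = \left(24150 + 11664 - 35100\right) - 146 = 714 - 146 = 568$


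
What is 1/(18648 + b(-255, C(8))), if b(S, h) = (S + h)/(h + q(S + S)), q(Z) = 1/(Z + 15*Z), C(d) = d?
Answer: 65279/1215307272 ≈ 5.3714e-5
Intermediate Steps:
q(Z) = 1/(16*Z)
b(S, h) = (S + h)/(h + 1/(32*S)) (b(S, h) = (S + h)/(h + 1/(16*(S + S))) = (S + h)/(h + 1/(16*((2*S)))) = (S + h)/(h + (1/(2*S))/16) = (S + h)/(h + 1/(32*S)))
1/(18648 + b(-255, C(8))) = 1/(18648 + 32*(-255)*(-255 + 8)/(1 + 32*(-255)*8)) = 1/(18648 + 32*(-255)*(-247)/(1 - 65280)) = 1/(18648 + 32*(-255)*(-247)/(-65279)) = 1/(18648 + 32*(-255)*(-1/65279)*(-247)) = 1/(18648 - 2015520/65279) = 1/(1215307272/65279) = 65279/1215307272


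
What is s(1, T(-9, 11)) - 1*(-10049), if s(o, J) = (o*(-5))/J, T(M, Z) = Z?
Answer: 110534/11 ≈ 10049.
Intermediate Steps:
s(o, J) = -5*o/J (s(o, J) = (-5*o)/J = -5*o/J)
s(1, T(-9, 11)) - 1*(-10049) = -5*1/11 - 1*(-10049) = -5*1*1/11 + 10049 = -5/11 + 10049 = 110534/11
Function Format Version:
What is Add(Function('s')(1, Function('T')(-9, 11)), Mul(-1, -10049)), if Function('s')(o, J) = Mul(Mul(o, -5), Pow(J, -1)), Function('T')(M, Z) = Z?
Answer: Rational(110534, 11) ≈ 10049.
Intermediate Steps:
Function('s')(o, J) = Mul(-5, o, Pow(J, -1)) (Function('s')(o, J) = Mul(Mul(-5, o), Pow(J, -1)) = Mul(-5, o, Pow(J, -1)))
Add(Function('s')(1, Function('T')(-9, 11)), Mul(-1, -10049)) = Add(Mul(-5, 1, Pow(11, -1)), Mul(-1, -10049)) = Add(Mul(-5, 1, Rational(1, 11)), 10049) = Add(Rational(-5, 11), 10049) = Rational(110534, 11)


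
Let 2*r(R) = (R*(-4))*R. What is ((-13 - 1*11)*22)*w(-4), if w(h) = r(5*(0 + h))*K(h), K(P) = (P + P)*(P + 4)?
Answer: 0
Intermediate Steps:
K(P) = 2*P*(4 + P) (K(P) = (2*P)*(4 + P) = 2*P*(4 + P))
r(R) = -2*R² (r(R) = ((R*(-4))*R)/2 = ((-4*R)*R)/2 = (-4*R²)/2 = -2*R²)
w(h) = -100*h³*(4 + h) (w(h) = (-2*25*(0 + h)²)*(2*h*(4 + h)) = (-2*25*h²)*(2*h*(4 + h)) = (-50*h²)*(2*h*(4 + h)) = -100*h³*(4 + h))
((-13 - 1*11)*22)*w(-4) = ((-13 - 1*11)*22)*(100*(-4)³*(-4 - 1*(-4))) = ((-13 - 11)*22)*(100*(-64)*(-4 + 4)) = (-24*22)*(100*(-64)*0) = -528*0 = 0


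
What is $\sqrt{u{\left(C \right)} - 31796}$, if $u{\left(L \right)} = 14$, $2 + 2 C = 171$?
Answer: $i \sqrt{31782} \approx 178.28 i$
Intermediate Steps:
$C = \frac{169}{2}$ ($C = -1 + \frac{1}{2} \cdot 171 = -1 + \frac{171}{2} = \frac{169}{2} \approx 84.5$)
$\sqrt{u{\left(C \right)} - 31796} = \sqrt{14 - 31796} = \sqrt{-31782} = i \sqrt{31782}$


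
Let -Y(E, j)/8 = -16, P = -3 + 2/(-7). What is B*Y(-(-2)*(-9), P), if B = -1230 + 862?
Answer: -47104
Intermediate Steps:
B = -368
P = -23/7 (P = -3 + 2*(-⅐) = -3 - 2/7 = -23/7 ≈ -3.2857)
Y(E, j) = 128 (Y(E, j) = -8*(-16) = 128)
B*Y(-(-2)*(-9), P) = -368*128 = -47104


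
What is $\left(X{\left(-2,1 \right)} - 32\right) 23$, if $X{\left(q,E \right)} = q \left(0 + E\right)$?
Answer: $-782$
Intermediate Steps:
$X{\left(q,E \right)} = E q$ ($X{\left(q,E \right)} = q E = E q$)
$\left(X{\left(-2,1 \right)} - 32\right) 23 = \left(1 \left(-2\right) - 32\right) 23 = \left(-2 - 32\right) 23 = \left(-34\right) 23 = -782$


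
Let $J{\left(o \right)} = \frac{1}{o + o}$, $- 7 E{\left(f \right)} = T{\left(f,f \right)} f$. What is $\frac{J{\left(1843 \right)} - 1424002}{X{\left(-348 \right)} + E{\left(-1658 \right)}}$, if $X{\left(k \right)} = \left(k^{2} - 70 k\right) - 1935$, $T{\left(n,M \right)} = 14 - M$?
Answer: $- \frac{36742099597}{13921575994} \approx -2.6392$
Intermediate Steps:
$E{\left(f \right)} = - \frac{f \left(14 - f\right)}{7}$ ($E{\left(f \right)} = - \frac{\left(14 - f\right) f}{7} = - \frac{f \left(14 - f\right)}{7}$)
$X{\left(k \right)} = -1935 + k^{2} - 70 k$
$J{\left(o \right)} = \frac{1}{2 o}$
$\frac{J{\left(1843 \right)} - 1424002}{X{\left(-348 \right)} + E{\left(-1658 \right)}} = \frac{\frac{1}{2 \cdot 1843} - 1424002}{\left(-1935 + \left(-348\right)^{2} - -24360\right) + \frac{1}{7} \left(-1658\right) \left(-14 - 1658\right)} = \frac{\frac{1}{2} \cdot \frac{1}{1843} - 1424002}{\left(-1935 + 121104 + 24360\right) + \frac{1}{7} \left(-1658\right) \left(-1672\right)} = \frac{\frac{1}{3686} - 1424002}{143529 + \frac{2772176}{7}} = - \frac{5248871371}{3686 \cdot \frac{3776879}{7}} = \left(- \frac{5248871371}{3686}\right) \frac{7}{3776879} = - \frac{36742099597}{13921575994}$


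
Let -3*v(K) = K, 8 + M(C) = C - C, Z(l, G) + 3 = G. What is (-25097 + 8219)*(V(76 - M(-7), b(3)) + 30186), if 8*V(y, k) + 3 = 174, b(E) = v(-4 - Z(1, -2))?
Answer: -2039360301/4 ≈ -5.0984e+8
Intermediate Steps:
Z(l, G) = -3 + G
M(C) = -8 (M(C) = -8 + (C - C) = -8 + 0 = -8)
v(K) = -K/3
b(E) = -⅓ (b(E) = -(-4 - (-3 - 2))/3 = -(-4 - 1*(-5))/3 = -(-4 + 5)/3 = -⅓*1 = -⅓)
V(y, k) = 171/8 (V(y, k) = -3/8 + (⅛)*174 = -3/8 + 87/4 = 171/8)
(-25097 + 8219)*(V(76 - M(-7), b(3)) + 30186) = (-25097 + 8219)*(171/8 + 30186) = -16878*241659/8 = -2039360301/4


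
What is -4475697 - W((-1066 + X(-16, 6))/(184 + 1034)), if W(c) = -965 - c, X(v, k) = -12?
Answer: -389301761/87 ≈ -4.4747e+6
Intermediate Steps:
-4475697 - W((-1066 + X(-16, 6))/(184 + 1034)) = -4475697 - (-965 - (-1066 - 12)/(184 + 1034)) = -4475697 - (-965 - (-1078)/1218) = -4475697 - (-965 - 1*(-77/87)) = -4475697 - (-965 + 77/87) = -4475697 - 1*(-83878/87) = -4475697 + 83878/87 = -389301761/87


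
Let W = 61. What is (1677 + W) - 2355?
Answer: -617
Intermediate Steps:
(1677 + W) - 2355 = (1677 + 61) - 2355 = 1738 - 2355 = -617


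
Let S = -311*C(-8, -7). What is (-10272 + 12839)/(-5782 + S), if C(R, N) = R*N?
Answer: -2567/23198 ≈ -0.11066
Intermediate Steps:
C(R, N) = N*R
S = -17416 (S = -(-2177)*(-8) = -311*56 = -17416)
(-10272 + 12839)/(-5782 + S) = (-10272 + 12839)/(-5782 - 17416) = 2567/(-23198) = 2567*(-1/23198) = -2567/23198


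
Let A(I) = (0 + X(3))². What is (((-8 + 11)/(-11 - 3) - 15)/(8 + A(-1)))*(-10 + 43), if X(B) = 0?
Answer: -7029/112 ≈ -62.759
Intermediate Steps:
A(I) = 0 (A(I) = (0 + 0)² = 0² = 0)
(((-8 + 11)/(-11 - 3) - 15)/(8 + A(-1)))*(-10 + 43) = (((-8 + 11)/(-11 - 3) - 15)/(8 + 0))*(-10 + 43) = ((3/(-14) - 15)/8)*33 = ((3*(-1/14) - 15)*(⅛))*33 = ((-3/14 - 15)*(⅛))*33 = -213/14*⅛*33 = -213/112*33 = -7029/112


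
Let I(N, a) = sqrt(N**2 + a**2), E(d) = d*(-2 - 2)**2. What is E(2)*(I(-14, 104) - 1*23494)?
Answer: -751808 + 64*sqrt(2753) ≈ -7.4845e+5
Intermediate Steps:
E(d) = 16*d (E(d) = d*(-4)**2 = d*16 = 16*d)
E(2)*(I(-14, 104) - 1*23494) = (16*2)*(sqrt((-14)**2 + 104**2) - 1*23494) = 32*(sqrt(196 + 10816) - 23494) = 32*(sqrt(11012) - 23494) = 32*(2*sqrt(2753) - 23494) = 32*(-23494 + 2*sqrt(2753)) = -751808 + 64*sqrt(2753)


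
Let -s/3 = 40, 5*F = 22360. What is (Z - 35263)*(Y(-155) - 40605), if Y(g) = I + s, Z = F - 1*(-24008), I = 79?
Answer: 275701818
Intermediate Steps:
F = 4472 (F = (1/5)*22360 = 4472)
s = -120 (s = -3*40 = -120)
Z = 28480 (Z = 4472 - 1*(-24008) = 4472 + 24008 = 28480)
Y(g) = -41 (Y(g) = 79 - 120 = -41)
(Z - 35263)*(Y(-155) - 40605) = (28480 - 35263)*(-41 - 40605) = -6783*(-40646) = 275701818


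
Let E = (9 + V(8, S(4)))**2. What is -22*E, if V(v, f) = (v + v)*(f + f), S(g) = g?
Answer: -412918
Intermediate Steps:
V(v, f) = 4*f*v (V(v, f) = (2*v)*(2*f) = 4*f*v)
E = 18769 (E = (9 + 4*4*8)**2 = (9 + 128)**2 = 137**2 = 18769)
-22*E = -22*18769 = -412918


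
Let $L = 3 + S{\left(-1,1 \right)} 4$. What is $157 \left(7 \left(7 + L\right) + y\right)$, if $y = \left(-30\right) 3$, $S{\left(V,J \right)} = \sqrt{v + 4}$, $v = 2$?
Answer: $-3140 + 4396 \sqrt{6} \approx 7628.0$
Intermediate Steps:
$S{\left(V,J \right)} = \sqrt{6}$ ($S{\left(V,J \right)} = \sqrt{2 + 4} = \sqrt{6}$)
$L = 3 + 4 \sqrt{6}$ ($L = 3 + \sqrt{6} \cdot 4 = 3 + 4 \sqrt{6} \approx 12.798$)
$y = -90$
$157 \left(7 \left(7 + L\right) + y\right) = 157 \left(7 \left(7 + \left(3 + 4 \sqrt{6}\right)\right) - 90\right) = 157 \left(7 \left(10 + 4 \sqrt{6}\right) - 90\right) = 157 \left(\left(70 + 28 \sqrt{6}\right) - 90\right) = 157 \left(-20 + 28 \sqrt{6}\right) = -3140 + 4396 \sqrt{6}$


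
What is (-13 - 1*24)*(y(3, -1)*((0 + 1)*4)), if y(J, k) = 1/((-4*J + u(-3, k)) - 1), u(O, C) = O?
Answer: 37/4 ≈ 9.2500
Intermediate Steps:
y(J, k) = 1/(-4 - 4*J) (y(J, k) = 1/((-4*J - 3) - 1) = 1/((-3 - 4*J) - 1) = 1/(-4 - 4*J))
(-13 - 1*24)*(y(3, -1)*((0 + 1)*4)) = (-13 - 1*24)*((-1/(4 + 4*3))*((0 + 1)*4)) = (-13 - 24)*((-1/(4 + 12))*(1*4)) = -37*(-1/16)*4 = -37*(-1*1/16)*4 = -(-37)*4/16 = -37*(-¼) = 37/4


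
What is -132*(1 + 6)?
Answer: -924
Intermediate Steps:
-132*(1 + 6) = -132*7 = -924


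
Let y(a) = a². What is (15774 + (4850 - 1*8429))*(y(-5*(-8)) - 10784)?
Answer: -111998880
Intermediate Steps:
(15774 + (4850 - 1*8429))*(y(-5*(-8)) - 10784) = (15774 + (4850 - 1*8429))*((-5*(-8))² - 10784) = (15774 + (4850 - 8429))*(40² - 10784) = (15774 - 3579)*(1600 - 10784) = 12195*(-9184) = -111998880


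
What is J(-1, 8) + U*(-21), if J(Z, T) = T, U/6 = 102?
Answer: -12844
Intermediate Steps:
U = 612 (U = 6*102 = 612)
J(-1, 8) + U*(-21) = 8 + 612*(-21) = 8 - 12852 = -12844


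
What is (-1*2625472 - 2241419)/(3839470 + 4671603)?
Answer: -4866891/8511073 ≈ -0.57183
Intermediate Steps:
(-1*2625472 - 2241419)/(3839470 + 4671603) = (-2625472 - 2241419)/8511073 = -4866891*1/8511073 = -4866891/8511073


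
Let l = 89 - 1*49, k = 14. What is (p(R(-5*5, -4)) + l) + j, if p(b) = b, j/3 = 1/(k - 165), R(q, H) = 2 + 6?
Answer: 7245/151 ≈ 47.980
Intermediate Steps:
R(q, H) = 8
j = -3/151 (j = 3/(14 - 165) = 3/(-151) = 3*(-1/151) = -3/151 ≈ -0.019868)
l = 40 (l = 89 - 49 = 40)
(p(R(-5*5, -4)) + l) + j = (8 + 40) - 3/151 = 48 - 3/151 = 7245/151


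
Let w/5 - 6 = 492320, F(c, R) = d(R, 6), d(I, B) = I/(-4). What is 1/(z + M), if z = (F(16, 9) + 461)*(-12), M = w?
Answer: 1/2456125 ≈ 4.0715e-7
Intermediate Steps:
d(I, B) = -I/4 (d(I, B) = I*(-1/4) = -I/4)
F(c, R) = -R/4
w = 2461630 (w = 30 + 5*492320 = 30 + 2461600 = 2461630)
M = 2461630
z = -5505 (z = (-1/4*9 + 461)*(-12) = (-9/4 + 461)*(-12) = (1835/4)*(-12) = -5505)
1/(z + M) = 1/(-5505 + 2461630) = 1/2456125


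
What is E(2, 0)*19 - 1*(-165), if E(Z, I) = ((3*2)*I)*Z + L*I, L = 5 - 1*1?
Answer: 165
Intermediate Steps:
L = 4 (L = 5 - 1 = 4)
E(Z, I) = 4*I + 6*I*Z (E(Z, I) = ((3*2)*I)*Z + 4*I = (6*I)*Z + 4*I = 6*I*Z + 4*I = 4*I + 6*I*Z)
E(2, 0)*19 - 1*(-165) = (2*0*(2 + 3*2))*19 - 1*(-165) = (2*0*(2 + 6))*19 + 165 = (2*0*8)*19 + 165 = 0*19 + 165 = 0 + 165 = 165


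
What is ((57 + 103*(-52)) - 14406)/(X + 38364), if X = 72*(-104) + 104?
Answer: -3941/6196 ≈ -0.63605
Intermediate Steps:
X = -7384 (X = -7488 + 104 = -7384)
((57 + 103*(-52)) - 14406)/(X + 38364) = ((57 + 103*(-52)) - 14406)/(-7384 + 38364) = ((57 - 5356) - 14406)/30980 = (-5299 - 14406)*(1/30980) = -19705*1/30980 = -3941/6196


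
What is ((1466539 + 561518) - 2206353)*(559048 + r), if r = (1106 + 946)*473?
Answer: -272729406624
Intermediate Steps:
r = 970596 (r = 2052*473 = 970596)
((1466539 + 561518) - 2206353)*(559048 + r) = ((1466539 + 561518) - 2206353)*(559048 + 970596) = (2028057 - 2206353)*1529644 = -178296*1529644 = -272729406624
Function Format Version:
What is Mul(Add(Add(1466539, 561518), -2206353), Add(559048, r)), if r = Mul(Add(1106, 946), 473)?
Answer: -272729406624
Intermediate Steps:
r = 970596 (r = Mul(2052, 473) = 970596)
Mul(Add(Add(1466539, 561518), -2206353), Add(559048, r)) = Mul(Add(Add(1466539, 561518), -2206353), Add(559048, 970596)) = Mul(Add(2028057, -2206353), 1529644) = Mul(-178296, 1529644) = -272729406624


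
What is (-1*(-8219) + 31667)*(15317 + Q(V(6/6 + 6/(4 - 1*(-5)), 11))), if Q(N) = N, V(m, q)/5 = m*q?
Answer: 1843770236/3 ≈ 6.1459e+8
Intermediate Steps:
V(m, q) = 5*m*q (V(m, q) = 5*(m*q) = 5*m*q)
(-1*(-8219) + 31667)*(15317 + Q(V(6/6 + 6/(4 - 1*(-5)), 11))) = (-1*(-8219) + 31667)*(15317 + 5*(6/6 + 6/(4 - 1*(-5)))*11) = (8219 + 31667)*(15317 + 5*(6*(⅙) + 6/(4 + 5))*11) = 39886*(15317 + 5*(1 + 6/9)*11) = 39886*(15317 + 5*(1 + 6*(⅑))*11) = 39886*(15317 + 5*(1 + ⅔)*11) = 39886*(15317 + 5*(5/3)*11) = 39886*(15317 + 275/3) = 39886*(46226/3) = 1843770236/3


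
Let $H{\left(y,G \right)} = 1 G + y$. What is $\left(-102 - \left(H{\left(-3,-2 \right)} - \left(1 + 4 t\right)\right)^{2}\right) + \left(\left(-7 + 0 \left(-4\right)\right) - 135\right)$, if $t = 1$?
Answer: $-344$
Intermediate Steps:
$H{\left(y,G \right)} = G + y$
$\left(-102 - \left(H{\left(-3,-2 \right)} - \left(1 + 4 t\right)\right)^{2}\right) + \left(\left(-7 + 0 \left(-4\right)\right) - 135\right) = \left(-102 - \left(\left(-2 - 3\right) - 5\right)^{2}\right) + \left(\left(-7 + 0 \left(-4\right)\right) - 135\right) = \left(-102 - \left(-5 - 5\right)^{2}\right) + \left(\left(-7 + 0\right) - 135\right) = \left(-102 - \left(-5 - 5\right)^{2}\right) - 142 = \left(-102 - \left(-10\right)^{2}\right) - 142 = \left(-102 - 100\right) - 142 = -202 - 142 = -344$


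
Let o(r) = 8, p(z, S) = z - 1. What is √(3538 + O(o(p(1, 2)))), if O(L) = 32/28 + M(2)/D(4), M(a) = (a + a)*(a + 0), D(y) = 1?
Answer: √173810/7 ≈ 59.558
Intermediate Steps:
p(z, S) = -1 + z
M(a) = 2*a² (M(a) = (2*a)*a = 2*a²)
O(L) = 64/7 (O(L) = 32/28 + (2*2²)/1 = 32*(1/28) + (2*4)*1 = 8/7 + 8*1 = 8/7 + 8 = 64/7)
√(3538 + O(o(p(1, 2)))) = √(3538 + 64/7) = √(24830/7) = √173810/7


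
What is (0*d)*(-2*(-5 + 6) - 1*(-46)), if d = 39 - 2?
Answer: 0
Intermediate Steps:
d = 37
(0*d)*(-2*(-5 + 6) - 1*(-46)) = (0*37)*(-2*(-5 + 6) - 1*(-46)) = 0*(-2*1 + 46) = 0*(-2 + 46) = 0*44 = 0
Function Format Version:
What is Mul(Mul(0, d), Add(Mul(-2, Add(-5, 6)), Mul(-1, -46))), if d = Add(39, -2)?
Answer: 0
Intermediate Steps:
d = 37
Mul(Mul(0, d), Add(Mul(-2, Add(-5, 6)), Mul(-1, -46))) = Mul(Mul(0, 37), Add(Mul(-2, Add(-5, 6)), Mul(-1, -46))) = Mul(0, Add(Mul(-2, 1), 46)) = Mul(0, Add(-2, 46)) = Mul(0, 44) = 0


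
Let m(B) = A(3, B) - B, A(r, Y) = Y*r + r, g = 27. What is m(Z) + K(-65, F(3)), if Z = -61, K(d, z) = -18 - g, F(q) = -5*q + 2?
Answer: -164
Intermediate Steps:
F(q) = 2 - 5*q
K(d, z) = -45 (K(d, z) = -18 - 1*27 = -18 - 27 = -45)
A(r, Y) = r + Y*r
m(B) = 3 + 2*B (m(B) = 3*(1 + B) - B = (3 + 3*B) - B = 3 + 2*B)
m(Z) + K(-65, F(3)) = (3 + 2*(-61)) - 45 = (3 - 122) - 45 = -119 - 45 = -164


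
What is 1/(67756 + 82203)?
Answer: 1/149959 ≈ 6.6685e-6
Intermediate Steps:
1/(67756 + 82203) = 1/149959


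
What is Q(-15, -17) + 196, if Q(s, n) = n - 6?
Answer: 173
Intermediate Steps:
Q(s, n) = -6 + n
Q(-15, -17) + 196 = (-6 - 17) + 196 = -23 + 196 = 173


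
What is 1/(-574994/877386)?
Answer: -438693/287497 ≈ -1.5259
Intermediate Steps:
1/(-574994/877386) = 1/(-574994*1/877386) = 1/(-287497/438693) = -438693/287497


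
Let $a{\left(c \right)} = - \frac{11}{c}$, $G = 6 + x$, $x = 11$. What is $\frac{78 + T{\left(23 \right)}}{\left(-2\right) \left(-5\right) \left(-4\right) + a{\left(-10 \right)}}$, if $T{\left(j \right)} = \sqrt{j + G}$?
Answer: $- \frac{780}{389} - \frac{20 \sqrt{10}}{389} \approx -2.1677$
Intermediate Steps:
$G = 17$ ($G = 6 + 11 = 17$)
$T{\left(j \right)} = \sqrt{17 + j}$ ($T{\left(j \right)} = \sqrt{j + 17} = \sqrt{17 + j}$)
$\frac{78 + T{\left(23 \right)}}{\left(-2\right) \left(-5\right) \left(-4\right) + a{\left(-10 \right)}} = \frac{78 + \sqrt{17 + 23}}{\left(-2\right) \left(-5\right) \left(-4\right) - \frac{11}{-10}} = \frac{78 + \sqrt{40}}{10 \left(-4\right) - - \frac{11}{10}} = \frac{78 + 2 \sqrt{10}}{-40 + \frac{11}{10}} = \frac{78 + 2 \sqrt{10}}{- \frac{389}{10}} = \left(78 + 2 \sqrt{10}\right) \left(- \frac{10}{389}\right) = - \frac{780}{389} - \frac{20 \sqrt{10}}{389}$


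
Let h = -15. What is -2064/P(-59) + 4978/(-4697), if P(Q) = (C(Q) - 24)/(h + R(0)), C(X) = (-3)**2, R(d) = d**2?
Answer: -9699586/4697 ≈ -2065.1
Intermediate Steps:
C(X) = 9
P(Q) = 1 (P(Q) = (9 - 24)/(-15 + 0**2) = -15/(-15 + 0) = -15/(-15) = -15*(-1/15) = 1)
-2064/P(-59) + 4978/(-4697) = -2064/1 + 4978/(-4697) = -2064*1 + 4978*(-1/4697) = -2064 - 4978/4697 = -9699586/4697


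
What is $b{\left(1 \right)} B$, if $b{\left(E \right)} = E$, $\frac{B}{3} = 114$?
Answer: $342$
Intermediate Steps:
$B = 342$ ($B = 3 \cdot 114 = 342$)
$b{\left(1 \right)} B = 1 \cdot 342 = 342$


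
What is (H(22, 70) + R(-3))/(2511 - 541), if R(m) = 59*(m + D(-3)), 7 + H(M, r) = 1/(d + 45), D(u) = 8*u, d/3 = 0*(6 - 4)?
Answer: -71999/88650 ≈ -0.81217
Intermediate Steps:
d = 0 (d = 3*(0*(6 - 4)) = 3*(0*2) = 3*0 = 0)
H(M, r) = -314/45 (H(M, r) = -7 + 1/(0 + 45) = -7 + 1/45 = -314/45)
R(m) = -1416 + 59*m (R(m) = 59*(m + 8*(-3)) = 59*(m - 24) = 59*(-24 + m) = -1416 + 59*m)
(H(22, 70) + R(-3))/(2511 - 541) = (-314/45 + (-1416 + 59*(-3)))/(2511 - 541) = (-314/45 + (-1416 - 177))/1970 = (-314/45 - 1593)*(1/1970) = -71999/45*1/1970 = -71999/88650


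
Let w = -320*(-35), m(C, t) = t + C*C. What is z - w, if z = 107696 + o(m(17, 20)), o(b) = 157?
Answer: 96653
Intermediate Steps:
m(C, t) = t + C**2
w = 11200
z = 107853 (z = 107696 + 157 = 107853)
z - w = 107853 - 1*11200 = 107853 - 11200 = 96653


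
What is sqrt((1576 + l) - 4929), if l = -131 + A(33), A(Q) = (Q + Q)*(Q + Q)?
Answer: 2*sqrt(218) ≈ 29.530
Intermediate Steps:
A(Q) = 4*Q**2 (A(Q) = (2*Q)*(2*Q) = 4*Q**2)
l = 4225 (l = -131 + 4*33**2 = -131 + 4*1089 = -131 + 4356 = 4225)
sqrt((1576 + l) - 4929) = sqrt((1576 + 4225) - 4929) = sqrt(5801 - 4929) = sqrt(872) = 2*sqrt(218)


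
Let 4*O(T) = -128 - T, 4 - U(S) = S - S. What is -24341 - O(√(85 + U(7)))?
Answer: -24309 + √89/4 ≈ -24307.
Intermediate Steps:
U(S) = 4 (U(S) = 4 - (S - S) = 4 - 1*0 = 4 + 0 = 4)
O(T) = -32 - T/4 (O(T) = (-128 - T)/4 = -32 - T/4)
-24341 - O(√(85 + U(7))) = -24341 - (-32 - √(85 + 4)/4) = -24341 - (-32 - √89/4) = -24341 + (32 + √89/4) = -24309 + √89/4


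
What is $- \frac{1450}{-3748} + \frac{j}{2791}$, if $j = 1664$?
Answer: $\frac{5141811}{5230334} \approx 0.98308$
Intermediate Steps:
$- \frac{1450}{-3748} + \frac{j}{2791} = - \frac{1450}{-3748} + \frac{1664}{2791} = \left(-1450\right) \left(- \frac{1}{3748}\right) + 1664 \cdot \frac{1}{2791} = \frac{725}{1874} + \frac{1664}{2791} = \frac{5141811}{5230334}$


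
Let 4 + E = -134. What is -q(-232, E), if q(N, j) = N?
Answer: 232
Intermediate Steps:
E = -138 (E = -4 - 134 = -138)
-q(-232, E) = -1*(-232) = 232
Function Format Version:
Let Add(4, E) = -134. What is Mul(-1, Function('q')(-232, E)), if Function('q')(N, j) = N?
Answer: 232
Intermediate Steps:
E = -138 (E = Add(-4, -134) = -138)
Mul(-1, Function('q')(-232, E)) = Mul(-1, -232) = 232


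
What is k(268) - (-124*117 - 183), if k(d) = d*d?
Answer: 86515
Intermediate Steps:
k(d) = d**2
k(268) - (-124*117 - 183) = 268**2 - (-124*117 - 183) = 71824 - (-14508 - 183) = 71824 - 1*(-14691) = 71824 + 14691 = 86515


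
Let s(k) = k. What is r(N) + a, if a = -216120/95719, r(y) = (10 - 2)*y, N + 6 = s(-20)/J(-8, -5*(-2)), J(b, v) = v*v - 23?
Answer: -385733704/7370363 ≈ -52.336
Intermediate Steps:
J(b, v) = -23 + v**2 (J(b, v) = v**2 - 23 = -23 + v**2)
N = -482/77 (N = -6 - 20/(-23 + (-5*(-2))**2) = -6 - 20/(-23 + 10**2) = -6 - 20/(-23 + 100) = -6 - 20/77 = -482/77 ≈ -6.2597)
r(y) = 8*y
a = -216120/95719 (a = -216120*1/95719 = -216120/95719 ≈ -2.2579)
r(N) + a = 8*(-482/77) - 216120/95719 = -3856/77 - 216120/95719 = -385733704/7370363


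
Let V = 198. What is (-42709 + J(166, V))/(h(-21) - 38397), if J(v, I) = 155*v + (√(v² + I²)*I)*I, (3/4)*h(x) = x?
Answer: 16979/38425 - 78408*√16690/38425 ≈ -263.18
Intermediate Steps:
h(x) = 4*x/3
J(v, I) = 155*v + I²*√(I² + v²) (J(v, I) = 155*v + (√(I² + v²)*I)*I = 155*v + (I*√(I² + v²))*I = 155*v + I²*√(I² + v²))
(-42709 + J(166, V))/(h(-21) - 38397) = (-42709 + (155*166 + 198²*√(198² + 166²)))/((4/3)*(-21) - 38397) = (-42709 + (25730 + 39204*√(39204 + 27556)))/(-28 - 38397) = (-42709 + (25730 + 39204*√66760))/(-38425) = (-42709 + (25730 + 39204*(2*√16690)))*(-1/38425) = (-42709 + (25730 + 78408*√16690))*(-1/38425) = (-16979 + 78408*√16690)*(-1/38425) = 16979/38425 - 78408*√16690/38425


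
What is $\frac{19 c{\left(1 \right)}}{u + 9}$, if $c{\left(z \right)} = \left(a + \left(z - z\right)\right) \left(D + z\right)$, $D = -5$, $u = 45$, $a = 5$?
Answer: $- \frac{190}{27} \approx -7.037$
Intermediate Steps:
$c{\left(z \right)} = -25 + 5 z$ ($c{\left(z \right)} = \left(5 + \left(z - z\right)\right) \left(-5 + z\right) = \left(5 + 0\right) \left(-5 + z\right) = 5 \left(-5 + z\right) = -25 + 5 z$)
$\frac{19 c{\left(1 \right)}}{u + 9} = \frac{19 \left(-25 + 5 \cdot 1\right)}{45 + 9} = \frac{19 \left(-25 + 5\right)}{54} = 19 \left(-20\right) \frac{1}{54} = \left(-380\right) \frac{1}{54} = - \frac{190}{27}$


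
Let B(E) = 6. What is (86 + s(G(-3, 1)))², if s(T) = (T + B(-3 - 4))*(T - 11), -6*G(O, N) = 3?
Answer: 8281/16 ≈ 517.56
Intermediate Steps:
G(O, N) = -½ (G(O, N) = -⅙*3 = -½)
s(T) = (-11 + T)*(6 + T) (s(T) = (T + 6)*(T - 11) = (6 + T)*(-11 + T) = (-11 + T)*(6 + T))
(86 + s(G(-3, 1)))² = (86 + (-66 + (-½)² - 5*(-½)))² = (86 + (-66 + ¼ + 5/2))² = (86 - 253/4)² = (91/4)² = 8281/16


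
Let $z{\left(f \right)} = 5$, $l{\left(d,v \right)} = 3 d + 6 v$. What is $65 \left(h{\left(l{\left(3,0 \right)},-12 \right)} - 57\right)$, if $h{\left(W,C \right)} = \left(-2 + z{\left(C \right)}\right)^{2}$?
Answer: $-3120$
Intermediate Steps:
$h{\left(W,C \right)} = 9$ ($h{\left(W,C \right)} = \left(-2 + 5\right)^{2} = 3^{2} = 9$)
$65 \left(h{\left(l{\left(3,0 \right)},-12 \right)} - 57\right) = 65 \left(9 - 57\right) = 65 \left(-48\right) = -3120$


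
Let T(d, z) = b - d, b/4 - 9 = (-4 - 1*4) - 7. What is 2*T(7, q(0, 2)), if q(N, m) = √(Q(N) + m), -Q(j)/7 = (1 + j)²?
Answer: -62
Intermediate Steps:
Q(j) = -7*(1 + j)²
q(N, m) = √(m - 7*(1 + N)²) (q(N, m) = √(-7*(1 + N)² + m) = √(m - 7*(1 + N)²))
b = -24 (b = 36 + 4*((-4 - 1*4) - 7) = 36 + 4*((-4 - 4) - 7) = 36 + 4*(-8 - 7) = 36 + 4*(-15) = 36 - 60 = -24)
T(d, z) = -24 - d
2*T(7, q(0, 2)) = 2*(-24 - 1*7) = 2*(-24 - 7) = 2*(-31) = -62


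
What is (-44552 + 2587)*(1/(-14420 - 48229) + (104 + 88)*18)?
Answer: -9086049582995/62649 ≈ -1.4503e+8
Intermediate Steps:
(-44552 + 2587)*(1/(-14420 - 48229) + (104 + 88)*18) = -41965*(1/(-62649) + 192*18) = -41965*(-1/62649 + 3456) = -41965*216514943/62649 = -9086049582995/62649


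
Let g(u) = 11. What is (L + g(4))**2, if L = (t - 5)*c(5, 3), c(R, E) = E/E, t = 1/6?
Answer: 1369/36 ≈ 38.028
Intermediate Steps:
t = 1/6 ≈ 0.16667
c(R, E) = 1
L = -29/6 (L = (1/6 - 5)*1 = -29/6*1 = -29/6 ≈ -4.8333)
(L + g(4))**2 = (-29/6 + 11)**2 = (37/6)**2 = 1369/36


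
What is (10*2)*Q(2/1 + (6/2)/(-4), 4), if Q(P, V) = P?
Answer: 25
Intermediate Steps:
(10*2)*Q(2/1 + (6/2)/(-4), 4) = (10*2)*(2/1 + (6/2)/(-4)) = 20*(2*1 + (6*(½))*(-¼)) = 20*(2 + 3*(-¼)) = 20*(2 - ¾) = 20*(5/4) = 25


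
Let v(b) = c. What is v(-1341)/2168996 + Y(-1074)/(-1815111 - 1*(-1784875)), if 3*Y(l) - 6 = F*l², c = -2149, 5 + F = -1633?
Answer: 341507261979315/16395440764 ≈ 20829.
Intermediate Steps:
F = -1638 (F = -5 - 1633 = -1638)
Y(l) = 2 - 546*l² (Y(l) = 2 + (-1638*l²)/3 = 2 - 546*l²)
v(b) = -2149
v(-1341)/2168996 + Y(-1074)/(-1815111 - 1*(-1784875)) = -2149/2168996 + (2 - 546*(-1074)²)/(-1815111 - 1*(-1784875)) = -2149*1/2168996 + (2 - 546*1153476)/(-1815111 + 1784875) = -2149/2168996 + (2 - 629797896)/(-30236) = -2149/2168996 - 629797894*(-1/30236) = -2149/2168996 + 314898947/15118 = 341507261979315/16395440764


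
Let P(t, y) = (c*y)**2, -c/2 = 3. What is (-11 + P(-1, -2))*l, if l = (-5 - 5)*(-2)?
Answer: 2660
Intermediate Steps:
c = -6 (c = -2*3 = -6)
P(t, y) = 36*y**2 (P(t, y) = (-6*y)**2 = 36*y**2)
l = 20 (l = -10*(-2) = 20)
(-11 + P(-1, -2))*l = (-11 + 36*(-2)**2)*20 = (-11 + 36*4)*20 = (-11 + 144)*20 = 133*20 = 2660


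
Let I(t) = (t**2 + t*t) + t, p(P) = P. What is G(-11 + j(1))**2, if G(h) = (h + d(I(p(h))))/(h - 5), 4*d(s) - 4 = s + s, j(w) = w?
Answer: 7396/225 ≈ 32.871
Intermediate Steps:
I(t) = t + 2*t**2 (I(t) = (t**2 + t**2) + t = 2*t**2 + t = t + 2*t**2)
d(s) = 1 + s/2 (d(s) = 1 + (s + s)/4 = 1 + (2*s)/4 = 1 + s/2)
G(h) = (1 + h + h*(1 + 2*h)/2)/(-5 + h) (G(h) = (h + (1 + (h*(1 + 2*h))/2))/(h - 5) = (h + (1 + h*(1 + 2*h)/2))/(-5 + h) = (1 + h + h*(1 + 2*h)/2)/(-5 + h))
G(-11 + j(1))**2 = ((1 + (-11 + 1)**2 + 3*(-11 + 1)/2)/(-5 + (-11 + 1)))**2 = ((1 + (-10)**2 + (3/2)*(-10))/(-5 - 10))**2 = ((1 + 100 - 15)/(-15))**2 = (-1/15*86)**2 = (-86/15)**2 = 7396/225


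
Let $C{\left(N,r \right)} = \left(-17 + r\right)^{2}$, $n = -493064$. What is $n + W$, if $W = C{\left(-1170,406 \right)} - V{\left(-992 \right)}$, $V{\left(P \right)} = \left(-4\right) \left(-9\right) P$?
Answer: $-306031$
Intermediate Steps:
$V{\left(P \right)} = 36 P$
$W = 187033$ ($W = \left(-17 + 406\right)^{2} - 36 \left(-992\right) = 389^{2} - -35712 = 151321 + 35712 = 187033$)
$n + W = -493064 + 187033 = -306031$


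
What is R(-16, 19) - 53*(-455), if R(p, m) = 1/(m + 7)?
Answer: 626991/26 ≈ 24115.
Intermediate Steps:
R(p, m) = 1/(7 + m)
R(-16, 19) - 53*(-455) = 1/(7 + 19) - 53*(-455) = 1/26 + 24115 = 626991/26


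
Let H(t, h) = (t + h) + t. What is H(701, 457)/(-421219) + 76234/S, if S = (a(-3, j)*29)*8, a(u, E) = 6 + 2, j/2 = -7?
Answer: 16053879471/390891232 ≈ 41.070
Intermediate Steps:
j = -14 (j = 2*(-7) = -14)
a(u, E) = 8
S = 1856 (S = (8*29)*8 = 232*8 = 1856)
H(t, h) = h + 2*t (H(t, h) = (h + t) + t = h + 2*t)
H(701, 457)/(-421219) + 76234/S = (457 + 2*701)/(-421219) + 76234/1856 = (457 + 1402)*(-1/421219) + 76234*(1/1856) = 1859*(-1/421219) + 38117/928 = -1859/421219 + 38117/928 = 16053879471/390891232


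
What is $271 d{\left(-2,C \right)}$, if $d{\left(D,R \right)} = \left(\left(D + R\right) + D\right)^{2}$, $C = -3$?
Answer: $13279$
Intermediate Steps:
$d{\left(D,R \right)} = \left(R + 2 D\right)^{2}$
$271 d{\left(-2,C \right)} = 271 \left(-3 + 2 \left(-2\right)\right)^{2} = 271 \left(-3 - 4\right)^{2} = 271 \left(-7\right)^{2} = 271 \cdot 49 = 13279$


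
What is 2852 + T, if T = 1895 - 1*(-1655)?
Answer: 6402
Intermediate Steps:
T = 3550 (T = 1895 + 1655 = 3550)
2852 + T = 2852 + 3550 = 6402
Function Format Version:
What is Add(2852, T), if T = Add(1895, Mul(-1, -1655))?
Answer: 6402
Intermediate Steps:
T = 3550 (T = Add(1895, 1655) = 3550)
Add(2852, T) = Add(2852, 3550) = 6402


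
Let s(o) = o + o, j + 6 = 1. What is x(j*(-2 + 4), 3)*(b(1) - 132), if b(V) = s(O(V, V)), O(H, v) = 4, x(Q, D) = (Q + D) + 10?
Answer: -372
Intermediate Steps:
j = -5 (j = -6 + 1 = -5)
x(Q, D) = 10 + D + Q (x(Q, D) = (D + Q) + 10 = 10 + D + Q)
s(o) = 2*o
b(V) = 8 (b(V) = 2*4 = 8)
x(j*(-2 + 4), 3)*(b(1) - 132) = (10 + 3 - 5*(-2 + 4))*(8 - 132) = (10 + 3 - 5*2)*(-124) = (10 + 3 - 10)*(-124) = 3*(-124) = -372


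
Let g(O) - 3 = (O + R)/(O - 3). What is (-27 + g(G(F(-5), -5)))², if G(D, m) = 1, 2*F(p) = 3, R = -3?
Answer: 529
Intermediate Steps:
F(p) = 3/2 (F(p) = (½)*3 = 3/2)
g(O) = 4 (g(O) = 3 + (O - 3)/(O - 3) = 3 + (-3 + O)/(-3 + O) = 3 + 1 = 4)
(-27 + g(G(F(-5), -5)))² = (-27 + 4)² = (-23)² = 529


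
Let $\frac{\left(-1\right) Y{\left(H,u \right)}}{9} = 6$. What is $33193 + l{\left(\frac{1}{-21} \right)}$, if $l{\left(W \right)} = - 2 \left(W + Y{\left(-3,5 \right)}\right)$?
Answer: $\frac{699323}{21} \approx 33301.0$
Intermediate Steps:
$Y{\left(H,u \right)} = -54$ ($Y{\left(H,u \right)} = \left(-9\right) 6 = -54$)
$l{\left(W \right)} = 108 - 2 W$ ($l{\left(W \right)} = - 2 \left(W - 54\right) = - 2 \left(-54 + W\right) = 108 - 2 W$)
$33193 + l{\left(\frac{1}{-21} \right)} = 33193 + \left(108 - \frac{2}{-21}\right) = 33193 + \left(108 - - \frac{2}{21}\right) = 33193 + \left(108 + \frac{2}{21}\right) = 33193 + \frac{2270}{21} = \frac{699323}{21}$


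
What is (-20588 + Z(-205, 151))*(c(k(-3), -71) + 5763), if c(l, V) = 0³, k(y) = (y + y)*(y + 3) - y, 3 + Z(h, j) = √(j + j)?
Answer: -118665933 + 5763*√302 ≈ -1.1857e+8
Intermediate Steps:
Z(h, j) = -3 + √2*√j (Z(h, j) = -3 + √(j + j) = -3 + √(2*j) = -3 + √2*√j)
k(y) = -y + 2*y*(3 + y) (k(y) = (2*y)*(3 + y) - y = 2*y*(3 + y) - y = -y + 2*y*(3 + y))
c(l, V) = 0
(-20588 + Z(-205, 151))*(c(k(-3), -71) + 5763) = (-20588 + (-3 + √2*√151))*(0 + 5763) = (-20588 + (-3 + √302))*5763 = (-20591 + √302)*5763 = -118665933 + 5763*√302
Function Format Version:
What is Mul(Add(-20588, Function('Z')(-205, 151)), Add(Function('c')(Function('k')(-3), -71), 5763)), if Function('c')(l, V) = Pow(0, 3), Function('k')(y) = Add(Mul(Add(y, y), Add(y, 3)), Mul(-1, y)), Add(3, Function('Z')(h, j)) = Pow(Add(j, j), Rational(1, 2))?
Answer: Add(-118665933, Mul(5763, Pow(302, Rational(1, 2)))) ≈ -1.1857e+8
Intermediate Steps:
Function('Z')(h, j) = Add(-3, Mul(Pow(2, Rational(1, 2)), Pow(j, Rational(1, 2)))) (Function('Z')(h, j) = Add(-3, Pow(Add(j, j), Rational(1, 2))) = Add(-3, Pow(Mul(2, j), Rational(1, 2))) = Add(-3, Mul(Pow(2, Rational(1, 2)), Pow(j, Rational(1, 2)))))
Function('k')(y) = Add(Mul(-1, y), Mul(2, y, Add(3, y))) (Function('k')(y) = Add(Mul(Mul(2, y), Add(3, y)), Mul(-1, y)) = Add(Mul(2, y, Add(3, y)), Mul(-1, y)) = Add(Mul(-1, y), Mul(2, y, Add(3, y))))
Function('c')(l, V) = 0
Mul(Add(-20588, Function('Z')(-205, 151)), Add(Function('c')(Function('k')(-3), -71), 5763)) = Mul(Add(-20588, Add(-3, Mul(Pow(2, Rational(1, 2)), Pow(151, Rational(1, 2))))), Add(0, 5763)) = Mul(Add(-20588, Add(-3, Pow(302, Rational(1, 2)))), 5763) = Mul(Add(-20591, Pow(302, Rational(1, 2))), 5763) = Add(-118665933, Mul(5763, Pow(302, Rational(1, 2))))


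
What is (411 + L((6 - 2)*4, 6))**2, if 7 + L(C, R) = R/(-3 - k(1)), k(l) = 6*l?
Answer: 1464100/9 ≈ 1.6268e+5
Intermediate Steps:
L(C, R) = -7 - R/9 (L(C, R) = -7 + R/(-3 - 6) = -7 + R/(-9) = -7 + R*(-1/9) = -7 - R/9)
(411 + L((6 - 2)*4, 6))**2 = (411 + (-7 - 1/9*6))**2 = (411 + (-7 - 2/3))**2 = (411 - 23/3)**2 = (1210/3)**2 = 1464100/9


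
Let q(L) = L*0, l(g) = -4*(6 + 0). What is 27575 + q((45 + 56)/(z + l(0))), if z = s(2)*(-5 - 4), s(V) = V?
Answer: 27575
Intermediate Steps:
l(g) = -24 (l(g) = -4*6 = -24)
z = -18 (z = 2*(-5 - 4) = 2*(-9) = -18)
q(L) = 0
27575 + q((45 + 56)/(z + l(0))) = 27575 + 0 = 27575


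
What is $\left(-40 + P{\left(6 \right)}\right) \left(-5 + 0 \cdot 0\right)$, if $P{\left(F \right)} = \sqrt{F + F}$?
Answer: $200 - 10 \sqrt{3} \approx 182.68$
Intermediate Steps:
$P{\left(F \right)} = \sqrt{2} \sqrt{F}$ ($P{\left(F \right)} = \sqrt{2 F} = \sqrt{2} \sqrt{F}$)
$\left(-40 + P{\left(6 \right)}\right) \left(-5 + 0 \cdot 0\right) = \left(-40 + \sqrt{2} \sqrt{6}\right) \left(-5 + 0 \cdot 0\right) = \left(-40 + 2 \sqrt{3}\right) \left(-5 + 0\right) = \left(-40 + 2 \sqrt{3}\right) \left(-5\right) = 200 - 10 \sqrt{3}$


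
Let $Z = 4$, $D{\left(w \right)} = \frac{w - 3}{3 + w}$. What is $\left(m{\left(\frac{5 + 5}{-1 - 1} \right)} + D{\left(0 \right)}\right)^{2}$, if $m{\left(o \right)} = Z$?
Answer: $9$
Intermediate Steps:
$D{\left(w \right)} = \frac{-3 + w}{3 + w}$
$m{\left(o \right)} = 4$
$\left(m{\left(\frac{5 + 5}{-1 - 1} \right)} + D{\left(0 \right)}\right)^{2} = \left(4 + \frac{-3 + 0}{3 + 0}\right)^{2} = \left(4 + \frac{1}{3} \left(-3\right)\right)^{2} = \left(4 - 1\right)^{2} = 3^{2} = 9$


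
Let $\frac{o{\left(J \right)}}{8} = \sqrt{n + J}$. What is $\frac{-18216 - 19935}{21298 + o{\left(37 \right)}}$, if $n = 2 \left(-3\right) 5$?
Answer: $- \frac{45141111}{25200242} + \frac{8478 \sqrt{7}}{12600121} \approx -1.7895$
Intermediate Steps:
$n = -30$ ($n = \left(-6\right) 5 = -30$)
$o{\left(J \right)} = 8 \sqrt{-30 + J}$
$\frac{-18216 - 19935}{21298 + o{\left(37 \right)}} = \frac{-18216 - 19935}{21298 + 8 \sqrt{-30 + 37}} = - \frac{38151}{21298 + 8 \sqrt{7}}$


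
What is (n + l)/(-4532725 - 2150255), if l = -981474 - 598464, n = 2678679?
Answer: -366247/2227660 ≈ -0.16441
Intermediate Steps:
l = -1579938
(n + l)/(-4532725 - 2150255) = (2678679 - 1579938)/(-4532725 - 2150255) = 1098741/(-6682980) = 1098741*(-1/6682980) = -366247/2227660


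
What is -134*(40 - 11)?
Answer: -3886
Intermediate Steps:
-134*(40 - 11) = -134*29 = -3886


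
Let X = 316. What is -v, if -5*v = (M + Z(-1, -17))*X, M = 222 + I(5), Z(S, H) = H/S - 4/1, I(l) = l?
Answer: 15168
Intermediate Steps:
Z(S, H) = -4 + H/S (Z(S, H) = H/S - 4*1 = H/S - 4 = -4 + H/S)
M = 227 (M = 222 + 5 = 227)
v = -15168 (v = -(227 + (-4 - 17/(-1)))*316/5 = -(227 + (-4 - 17*(-1)))*316/5 = -(227 + (-4 + 17))*316/5 = -(227 + 13)*316/5 = -48*316 = -⅕*75840 = -15168)
-v = -1*(-15168) = 15168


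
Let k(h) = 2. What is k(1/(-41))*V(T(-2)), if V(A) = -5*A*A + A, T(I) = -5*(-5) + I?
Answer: -5244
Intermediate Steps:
T(I) = 25 + I
V(A) = A - 5*A**2 (V(A) = -5*A**2 + A = A - 5*A**2)
k(1/(-41))*V(T(-2)) = 2*((25 - 2)*(1 - 5*(25 - 2))) = 2*(23*(1 - 5*23)) = 2*(23*(1 - 115)) = 2*(23*(-114)) = 2*(-2622) = -5244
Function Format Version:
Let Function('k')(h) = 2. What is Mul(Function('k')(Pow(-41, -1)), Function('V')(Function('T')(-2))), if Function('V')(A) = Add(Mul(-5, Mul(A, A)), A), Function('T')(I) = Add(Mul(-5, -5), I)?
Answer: -5244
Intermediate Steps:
Function('T')(I) = Add(25, I)
Function('V')(A) = Add(A, Mul(-5, Pow(A, 2))) (Function('V')(A) = Add(Mul(-5, Pow(A, 2)), A) = Add(A, Mul(-5, Pow(A, 2))))
Mul(Function('k')(Pow(-41, -1)), Function('V')(Function('T')(-2))) = Mul(2, Mul(Add(25, -2), Add(1, Mul(-5, Add(25, -2))))) = Mul(2, Mul(23, Add(1, Mul(-5, 23)))) = Mul(2, Mul(23, Add(1, -115))) = Mul(2, Mul(23, -114)) = Mul(2, -2622) = -5244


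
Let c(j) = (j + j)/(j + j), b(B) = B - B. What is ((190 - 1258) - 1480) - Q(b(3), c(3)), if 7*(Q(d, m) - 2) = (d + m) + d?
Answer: -17851/7 ≈ -2550.1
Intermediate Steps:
b(B) = 0
c(j) = 1 (c(j) = (2*j)/((2*j)) = (2*j)*(1/(2*j)) = 1)
Q(d, m) = 2 + m/7 + 2*d/7 (Q(d, m) = 2 + ((d + m) + d)/7 = 2 + (m + 2*d)/7 = 2 + (m/7 + 2*d/7) = 2 + m/7 + 2*d/7)
((190 - 1258) - 1480) - Q(b(3), c(3)) = ((190 - 1258) - 1480) - (2 + (1/7)*1 + (2/7)*0) = (-1068 - 1480) - (2 + 1/7 + 0) = -2548 - 1*15/7 = -2548 - 15/7 = -17851/7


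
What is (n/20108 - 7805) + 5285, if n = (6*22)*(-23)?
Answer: -1151709/457 ≈ -2520.2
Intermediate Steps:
n = -3036 (n = 132*(-23) = -3036)
(n/20108 - 7805) + 5285 = (-3036/20108 - 7805) + 5285 = (-3036*1/20108 - 7805) + 5285 = (-69/457 - 7805) + 5285 = -3566954/457 + 5285 = -1151709/457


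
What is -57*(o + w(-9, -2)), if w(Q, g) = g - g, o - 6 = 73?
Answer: -4503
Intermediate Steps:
o = 79 (o = 6 + 73 = 79)
w(Q, g) = 0
-57*(o + w(-9, -2)) = -57*(79 + 0) = -57*79 = -4503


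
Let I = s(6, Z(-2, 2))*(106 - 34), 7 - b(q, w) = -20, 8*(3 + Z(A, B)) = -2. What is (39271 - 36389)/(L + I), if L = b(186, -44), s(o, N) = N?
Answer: -2882/207 ≈ -13.923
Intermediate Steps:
Z(A, B) = -13/4 (Z(A, B) = -3 + (⅛)*(-2) = -3 - ¼ = -13/4)
b(q, w) = 27 (b(q, w) = 7 - 1*(-20) = 7 + 20 = 27)
L = 27
I = -234 (I = -13*(106 - 34)/4 = -13/4*72 = -234)
(39271 - 36389)/(L + I) = (39271 - 36389)/(27 - 234) = 2882/(-207) = 2882*(-1/207) = -2882/207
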